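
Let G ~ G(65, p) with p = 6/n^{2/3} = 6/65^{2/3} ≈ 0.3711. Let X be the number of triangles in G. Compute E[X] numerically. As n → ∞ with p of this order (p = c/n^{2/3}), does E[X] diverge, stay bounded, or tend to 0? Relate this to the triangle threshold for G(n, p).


Number of potential triangles: C(65, 3) = 43680.
Each occurs with probability p³ ≈ (0.3711)³ ≈ 5.112426e-02.
By linearity: E[X] = C(65, 3)·p³ ≈ 43680 · 5.112426e-02 ≈ 2233.1077.
Since α = 2/3 < 1, p = c/n^{2/3} ≫ 1/n is above the triangle threshold p ~ 1/n. Asymptotically E[X] ~ (c³/6)·n^{3(1−α)} = (6³/6)·n^{1} → ∞; triangles are abundant w.h.p.

E[X] ≈ 2233.1077; in regime p = Θ(1/n^{2/3}) E[X] diverges (above the triangle threshold p ~ 1/n).


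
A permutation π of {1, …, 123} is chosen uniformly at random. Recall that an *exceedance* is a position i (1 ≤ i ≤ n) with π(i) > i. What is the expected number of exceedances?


Write X = Σ_{i=1}^{123} X_i, where X_i = 1_{π(i) > i}.
For each fixed i, π(i) is uniform over {1, …, 123} (marginal of a uniform permutation), so P[π(i) > i] = (n − i)/n. Summing: Σ_{i=1}^{123} (n − i)/n = (0 + 1 + … + 122)/123 = 123(123 − 1)/(2·123) = (123 − 1)/2.
Hence E[X] = Σ_{i=1}^{123} (123 − i)/123 = 61 ≈ 61.0000.

E[X] = 61 = 61.0000.


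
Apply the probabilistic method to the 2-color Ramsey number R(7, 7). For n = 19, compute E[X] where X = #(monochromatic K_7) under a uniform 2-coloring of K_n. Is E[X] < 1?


E[X] = C(19, 7) · 2^{1 − 21} = 50388 · 2^{−20} = 50388/1048576.
As a reduced fraction: E[X] = 12597/262144 ≈ 0.04805.
Is E[X] < 1? YES.
Since E[X] < 1, there exists a 2-coloring of K_{19} with no monochromatic K_7; hence R(7, 7) > 19.

E[X] = 12597/262144 ≈ 0.04805; E[X] < 1, so R(7, 7) > 19.


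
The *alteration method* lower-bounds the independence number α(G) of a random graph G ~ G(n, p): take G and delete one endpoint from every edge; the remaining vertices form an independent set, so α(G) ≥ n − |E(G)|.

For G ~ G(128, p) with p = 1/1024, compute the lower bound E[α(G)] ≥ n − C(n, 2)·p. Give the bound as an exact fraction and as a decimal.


E[|E(G)|] = C(128, 2)·p = 8128 · (1/1024) = 127/16.
E[α(G)] ≥ n − E[|E(G)|] = 128 − 127/16 = 1921/16.
Numerically: ≈ 120.0625.
(This is only a lower bound; the true E[α(G)] may be larger.)

E[α(G)] ≥ 1921/16 ≈ 120.0625.


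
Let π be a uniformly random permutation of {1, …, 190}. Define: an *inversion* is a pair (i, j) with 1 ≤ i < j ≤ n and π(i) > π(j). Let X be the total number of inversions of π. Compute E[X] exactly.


Write X = Σ X_I over the C(190, 2) = 17955 pairs i < j, with X_I the indicator of one inversion.
There are 17955 indicators.
For each fixed pair i < j, the values π(i) and π(j) are two distinct elements of {1, …, 190} in uniformly random order; by symmetry P[π(i) > π(j)] = 1/2.
By linearity: E[X] = 17955 · (1/2) = C(190, 2) · (1/2) = 17955/2 = 17955/2 ≈ 8977.50000.

E[X] = 17955/2 = 8977.50000.


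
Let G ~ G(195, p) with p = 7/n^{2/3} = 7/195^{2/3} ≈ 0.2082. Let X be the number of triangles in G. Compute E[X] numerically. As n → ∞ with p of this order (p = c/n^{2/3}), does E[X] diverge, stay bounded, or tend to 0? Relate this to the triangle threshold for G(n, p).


Number of potential triangles: C(195, 3) = 1216865.
Each occurs with probability p³ ≈ (0.2082)³ ≈ 9.020381e-03.
By linearity: E[X] = C(195, 3)·p³ ≈ 1216865 · 9.020381e-03 ≈ 10976.5863.
Since α = 2/3 < 1, p = c/n^{2/3} ≫ 1/n is above the triangle threshold p ~ 1/n. Asymptotically E[X] ~ (c³/6)·n^{3(1−α)} = (7³/6)·n^{1} → ∞; triangles are abundant w.h.p.

E[X] ≈ 10976.5863; in regime p = Θ(1/n^{2/3}) E[X] diverges (above the triangle threshold p ~ 1/n).


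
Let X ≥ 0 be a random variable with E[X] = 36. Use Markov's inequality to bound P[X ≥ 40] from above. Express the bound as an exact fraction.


μ = E[X] = 36, a = 40.
Markov: P[X ≥ 40] ≤ μ/a = (36)/40 = 9/10.
Numerically: ≈ 0.9000.
(Since a = 40 > μ = 36.0000, the bound 9/10 is < 1 and informative.)

P[X ≥ 40] ≤ 9/10 ≈ 0.9000.


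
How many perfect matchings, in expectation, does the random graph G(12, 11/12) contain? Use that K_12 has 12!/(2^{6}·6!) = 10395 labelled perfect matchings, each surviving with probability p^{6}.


K_12 has 12!/(2^{6}·6!) = 10395 labelled perfect matchings.
For each such perfect matching H, let X_H = 1 if all 6 edges of H are present in G. Then P[X_H = 1] = p^{6} = (11/12)^{6} = 1771561/2985984.
By linearity of expectation: E[X] = Σ_H E[X_H] = 10395 · p^{6} = 10395 · 1771561/2985984 = 682050985/110592.
Numerically: E[X] ≈ 6167.3.

E[X] = 10395 · (11/12)^{6} = 682050985/110592 ≈ 6167.3.


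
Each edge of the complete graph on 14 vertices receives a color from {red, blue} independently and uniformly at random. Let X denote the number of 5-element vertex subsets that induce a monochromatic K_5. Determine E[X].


Let X = Σ_S X_S over the C(14, 5) = 2002 subsets S of size 5, where X_S = 1 if the K_5 on S is monochromatic.
For a fixed S, the K_5 on S has C(5, 2) = 10 edges. P[all 10 edges red] = (1/2)^10, and likewise for blue, so P[monochromatic] = 2·(1/2)^10 = 2^{1 − 10} = 1/512.
By linearity of expectation: E[X] = C(14, 5) · 2^{1 − 10} = 2002 · 1/512 = 1001/256.
Numerically: E[X] ≈ 3.9102.

E[X] = C(14,5)·2^(1−C(5,2)) = 1001/256 ≈ 3.9102.


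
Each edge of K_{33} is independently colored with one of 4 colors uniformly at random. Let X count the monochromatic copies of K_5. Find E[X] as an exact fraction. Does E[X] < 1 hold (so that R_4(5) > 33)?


E[X] = C(33, 5) · 4^{1 − 10} = 237336 · 4^{−9} = 237336/262144.
As a reduced fraction: E[X] = 29667/32768 ≈ 0.9054.
Is E[X] < 1? YES.
Since E[X] < 1, there exists a 4-coloring of K_{33} with no monochromatic K_5; hence R_4(5) > 33.

E[X] = 29667/32768 ≈ 0.9054; E[X] < 1, so R_4(5) > 33.


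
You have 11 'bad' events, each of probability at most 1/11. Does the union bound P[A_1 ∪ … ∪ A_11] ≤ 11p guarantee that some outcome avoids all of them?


Union bound: P[∪_{i=1}^{11} A_i] ≤ Σ_i P[A_i] ≤ 11·p = 11·(1/11) = 1.
Numerically: 1 ≈ 1.000.
Is 1 < 1? NO.
Since the bound 1 is ≥ 1, the union bound is uninformative here; it does NOT by itself certify existence.

11·p = 1 ≈ 1.000; existence NOT certified by the union bound.


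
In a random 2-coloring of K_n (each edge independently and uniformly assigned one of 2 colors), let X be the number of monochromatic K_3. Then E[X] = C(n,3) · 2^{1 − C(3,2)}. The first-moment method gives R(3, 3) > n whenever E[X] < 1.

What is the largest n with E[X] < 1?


We need C(n, 3) · 2^{1 − 3} < 1, i.e. C(n, 3) < 2^{3 − 1} = 4.
Check values of n near the boundary:
  n = 3: C(3, 3) = 1; 1 < 4? YES
  n = 4: C(4, 3) = 4; 4 < 4? NO
The largest n with C(n, 3) < 4 is n = 3 (where E[X] = 1/4 ≈ 0.2500). Hence R(3, 3) > 3, i.e. R(3, 3) ≥ 4.

Largest n = 3; hence R(3, 3) > 3.


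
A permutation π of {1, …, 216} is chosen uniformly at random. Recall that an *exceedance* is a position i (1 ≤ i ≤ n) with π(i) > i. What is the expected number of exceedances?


Write X = Σ_{i=1}^{216} X_i, where X_i = 1_{π(i) > i}.
For each fixed i, π(i) is uniform over {1, …, 216} (marginal of a uniform permutation), so P[π(i) > i] = (n − i)/n. Summing: Σ_{i=1}^{216} (n − i)/n = (0 + 1 + … + 215)/216 = 216(216 − 1)/(2·216) = (216 − 1)/2.
Hence E[X] = Σ_{i=1}^{216} (216 − i)/216 = 215/2 ≈ 107.5000.

E[X] = 215/2 = 107.5000.


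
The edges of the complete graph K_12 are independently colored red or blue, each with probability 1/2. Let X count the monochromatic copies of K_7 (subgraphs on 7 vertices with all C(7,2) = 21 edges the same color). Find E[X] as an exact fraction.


Let X = Σ_S X_S over the C(12, 7) = 792 subsets S of size 7, where X_S = 1 if the K_7 on S is monochromatic.
For a fixed S, the K_7 on S has C(7, 2) = 21 edges. P[all 21 edges red] = (1/2)^21, and likewise for blue, so P[monochromatic] = 2·(1/2)^21 = 2^{1 − 21} = 1/1048576.
By linearity of expectation: E[X] = C(12, 7) · 2^{1 − 21} = 792 · 1/1048576 = 99/131072.
Numerically: E[X] ≈ 0.00076.

E[X] = C(12,7)·2^(1−C(7,2)) = 99/131072 ≈ 0.00076.


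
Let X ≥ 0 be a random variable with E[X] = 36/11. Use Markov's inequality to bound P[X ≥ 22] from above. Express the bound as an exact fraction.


μ = E[X] = 36/11, a = 22.
Markov: P[X ≥ 22] ≤ μ/a = (36/11)/22 = 18/121.
Numerically: ≈ 0.1488.
(Since a = 22 > μ = 3.2727, the bound 18/121 is < 1 and informative.)

P[X ≥ 22] ≤ 18/121 ≈ 0.1488.


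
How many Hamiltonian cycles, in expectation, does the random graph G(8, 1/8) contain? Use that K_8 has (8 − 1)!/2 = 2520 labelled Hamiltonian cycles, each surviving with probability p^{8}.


K_8 has (8 − 1)!/2 = 2520 labelled Hamiltonian cycles.
For each such Hamiltonian cycle H, let X_H = 1 if all 8 edges of H are present in G. Then P[X_H = 1] = p^{8} = (1/8)^{8} = 1/16777216.
By linearity: E[X] = Σ_H E[X_H] = 2520 · p^{8} = 2520 · 1/16777216 = 315/2097152.
Numerically: E[X] ≈ 0.000150204.

E[X] = 2520 · (1/8)^{8} = 315/2097152 ≈ 0.000150204.


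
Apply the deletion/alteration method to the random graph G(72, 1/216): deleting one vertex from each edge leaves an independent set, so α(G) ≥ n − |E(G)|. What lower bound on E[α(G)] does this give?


E[|E(G)|] = C(72, 2)·p = 2556 · (1/216) = 71/6.
E[α(G)] ≥ n − E[|E(G)|] = 72 − 71/6 = 361/6.
Numerically: ≈ 60.167.
(This is only a lower bound; the true E[α(G)] may be larger.)

E[α(G)] ≥ 361/6 ≈ 60.167.


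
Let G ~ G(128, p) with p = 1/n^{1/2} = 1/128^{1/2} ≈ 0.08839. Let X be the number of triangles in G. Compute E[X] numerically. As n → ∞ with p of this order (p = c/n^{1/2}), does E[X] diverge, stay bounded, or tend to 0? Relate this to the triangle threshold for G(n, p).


Number of potential triangles: C(128, 3) = 341376.
Each occurs with probability p³ ≈ (0.08839)³ ≈ 6.905340e-04.
By linearity: E[X] = C(128, 3)·p³ ≈ 341376 · 6.905340e-04 ≈ 235.7317.
Since α = 1/2 < 1, p = c/n^{1/2} ≫ 1/n is above the triangle threshold p ~ 1/n. Asymptotically E[X] ~ (c³/6)·n^{3(1−α)} = (1³/6)·n^{1.5} → ∞; triangles are abundant w.h.p.

E[X] ≈ 235.7317; in regime p = Θ(1/n^{1/2}) E[X] diverges (above the triangle threshold p ~ 1/n).


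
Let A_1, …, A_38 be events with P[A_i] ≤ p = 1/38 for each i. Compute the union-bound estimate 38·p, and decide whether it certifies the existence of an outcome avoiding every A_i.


Union bound: P[∪_{i=1}^{38} A_i] ≤ Σ_i P[A_i] ≤ 38·p = 38·(1/38) = 1.
Numerically: 1 ≈ 1.000000.
Is 1 < 1? NO.
Since the bound 1 is ≥ 1, the union bound is uninformative here; it does NOT by itself certify existence.

38·p = 1 ≈ 1.000000; existence NOT certified by the union bound.


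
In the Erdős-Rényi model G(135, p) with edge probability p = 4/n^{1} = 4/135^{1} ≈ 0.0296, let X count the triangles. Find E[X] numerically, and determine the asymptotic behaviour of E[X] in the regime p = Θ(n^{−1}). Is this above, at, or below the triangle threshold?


Number of potential triangles: C(135, 3) = 400995.
Each occurs with probability p³ ≈ (0.0296)³ ≈ 2.60123e-05.
By linearity: E[X] = C(135, 3)·p³ ≈ 400995 · 2.60123e-05 ≈ 10.431.
Here α = 1, so p = 4/n is exactly at the triangle threshold p ~ 1/n. Asymptotically E[X] → c³/6 = 4³/6 = 32/3 ≈ 10.667, a bounded constant. In this regime the triangle count is asymptotically Poisson(c³/6).

E[X] ≈ 10.431; in regime p = Θ(1/n^{1}) E[X] stays bounded (at the triangle threshold p ~ 1/n).


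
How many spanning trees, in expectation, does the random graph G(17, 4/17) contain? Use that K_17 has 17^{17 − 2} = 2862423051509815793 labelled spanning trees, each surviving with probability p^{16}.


K_17 has 17^{17 − 2} = 2862423051509815793 labelled spanning trees.
For each such spanning tree H, let X_H = 1 if all 16 edges of H are present in G. Then P[X_H = 1] = p^{16} = (4/17)^{16} = 4294967296/48661191875666868481.
By linearity: E[X] = Σ_H E[X_H] = 2862423051509815793 · p^{16} = 2862423051509815793 · 4294967296/48661191875666868481 = 4294967296/17.
Numerically: E[X] ≈ 2.52645e+08.

E[X] = 2862423051509815793 · (4/17)^{16} = 4294967296/17 ≈ 2.52645e+08.


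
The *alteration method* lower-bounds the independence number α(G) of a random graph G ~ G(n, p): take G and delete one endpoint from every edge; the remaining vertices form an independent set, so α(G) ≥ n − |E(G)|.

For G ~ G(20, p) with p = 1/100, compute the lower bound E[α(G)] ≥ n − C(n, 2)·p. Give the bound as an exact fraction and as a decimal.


E[|E(G)|] = C(20, 2)·p = 190 · (1/100) = 19/10.
E[α(G)] ≥ n − E[|E(G)|] = 20 − 19/10 = 181/10.
Numerically: ≈ 18.100000.
(This is only a lower bound; the true E[α(G)] may be larger.)

E[α(G)] ≥ 181/10 ≈ 18.100000.


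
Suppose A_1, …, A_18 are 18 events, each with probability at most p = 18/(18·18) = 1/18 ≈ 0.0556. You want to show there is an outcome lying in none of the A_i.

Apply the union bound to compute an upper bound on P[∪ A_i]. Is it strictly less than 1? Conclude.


Union bound: P[∪_{i=1}^{18} A_i] ≤ Σ_i P[A_i] ≤ 18·p = 18·(1/18) = 1.
Numerically: 1 ≈ 1.0000.
Is 1 < 1? NO.
Since the bound 1 is ≥ 1, the union bound is uninformative here; it does NOT by itself certify existence.

18·p = 1 ≈ 1.0000; existence NOT certified by the union bound.


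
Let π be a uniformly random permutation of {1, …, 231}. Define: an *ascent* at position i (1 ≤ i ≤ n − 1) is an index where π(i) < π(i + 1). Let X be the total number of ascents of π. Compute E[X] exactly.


Write X = Σ X_I over i = 1, …, 230, with X_I the indicator of one ascent.
There are 230 indicators.
For each fixed i, the pair (π(i), π(i+1)) is a uniformly random ordered pair of distinct values from {1, …, 231}; by symmetry P[π(i) < π(i+1)] = 1/2.
By linearity: E[X] = 230 · (1/2) = (231 − 1) · (1/2) = 115 ≈ 115.000.

E[X] = 115 = 115.000.


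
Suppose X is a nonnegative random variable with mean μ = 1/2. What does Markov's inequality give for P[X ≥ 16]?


μ = E[X] = 1/2, a = 16.
Markov: P[X ≥ 16] ≤ μ/a = (1/2)/16 = 1/32.
Numerically: ≈ 0.031.
(Since a = 16 > μ = 0.500, the bound 1/32 is < 1 and informative.)

P[X ≥ 16] ≤ 1/32 ≈ 0.031.


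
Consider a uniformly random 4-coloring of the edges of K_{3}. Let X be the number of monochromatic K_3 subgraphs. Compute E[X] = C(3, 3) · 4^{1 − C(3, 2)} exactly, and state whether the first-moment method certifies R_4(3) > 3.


E[X] = C(3, 3) · 4^{1 − 3} = 1 · 4^{−2} = 1/16.
As a reduced fraction: E[X] = 1/16 ≈ 0.062.
Is E[X] < 1? YES.
Since E[X] < 1, there exists a 4-coloring of K_{3} with no monochromatic K_3; hence R_4(3) > 3.

E[X] = 1/16 ≈ 0.062; E[X] < 1, so R_4(3) > 3.


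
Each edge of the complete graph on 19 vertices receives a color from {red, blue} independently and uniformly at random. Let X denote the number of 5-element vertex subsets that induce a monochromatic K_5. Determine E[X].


Let X = Σ_S X_S over the C(19, 5) = 11628 subsets S of size 5, where X_S = 1 if the K_5 on S is monochromatic.
For a fixed S, the K_5 on S has C(5, 2) = 10 edges. P[all 10 edges red] = (1/2)^10, and likewise for blue, so P[monochromatic] = 2·(1/2)^10 = 2^{1 − 10} = 1/512.
By linearity: E[X] = C(19, 5) · 2^{1 − 10} = 11628 · 1/512 = 2907/128.
Numerically: E[X] ≈ 22.71094.

E[X] = C(19,5)·2^(1−C(5,2)) = 2907/128 ≈ 22.71094.


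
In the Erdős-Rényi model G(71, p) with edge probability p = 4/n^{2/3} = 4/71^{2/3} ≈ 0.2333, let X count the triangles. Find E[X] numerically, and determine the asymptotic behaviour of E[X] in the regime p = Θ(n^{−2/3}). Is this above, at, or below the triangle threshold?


Number of potential triangles: C(71, 3) = 57155.
Each occurs with probability p³ ≈ (0.2333)³ ≈ 1.269589e-02.
By linearity: E[X] = C(71, 3)·p³ ≈ 57155 · 1.269589e-02 ≈ 725.6338.
Since α = 2/3 < 1, p = c/n^{2/3} ≫ 1/n is above the triangle threshold p ~ 1/n. Asymptotically E[X] ~ (c³/6)·n^{3(1−α)} = (4³/6)·n^{1} → ∞; triangles are abundant w.h.p.

E[X] ≈ 725.6338; in regime p = Θ(1/n^{2/3}) E[X] diverges (above the triangle threshold p ~ 1/n).


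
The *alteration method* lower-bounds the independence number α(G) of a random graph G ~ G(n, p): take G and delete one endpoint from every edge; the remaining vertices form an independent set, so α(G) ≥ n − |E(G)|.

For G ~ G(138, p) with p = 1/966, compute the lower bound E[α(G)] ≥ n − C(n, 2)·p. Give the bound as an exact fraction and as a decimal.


E[|E(G)|] = C(138, 2)·p = 9453 · (1/966) = 137/14.
E[α(G)] ≥ n − E[|E(G)|] = 138 − 137/14 = 1795/14.
Numerically: ≈ 128.21429.
(This is only a lower bound; the true E[α(G)] may be larger.)

E[α(G)] ≥ 1795/14 ≈ 128.21429.


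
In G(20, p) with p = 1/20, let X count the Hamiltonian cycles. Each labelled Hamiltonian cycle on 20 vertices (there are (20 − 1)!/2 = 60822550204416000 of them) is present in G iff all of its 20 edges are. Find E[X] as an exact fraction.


K_20 has (20 − 1)!/2 = 60822550204416000 labelled Hamiltonian cycles.
For each such Hamiltonian cycle H, let X_H = 1 if all 20 edges of H are present in G. Then P[X_H = 1] = p^{20} = (1/20)^{20} = 1/104857600000000000000000000.
Summing the indicators: E[X] = Σ_H E[X_H] = 60822550204416000 · p^{20} = 60822550204416000 · 1/104857600000000000000000000 = 14849255421/25600000000000000000.
Numerically: E[X] ≈ 5.8e-10.

E[X] = 60822550204416000 · (1/20)^{20} = 14849255421/25600000000000000000 ≈ 5.8e-10.


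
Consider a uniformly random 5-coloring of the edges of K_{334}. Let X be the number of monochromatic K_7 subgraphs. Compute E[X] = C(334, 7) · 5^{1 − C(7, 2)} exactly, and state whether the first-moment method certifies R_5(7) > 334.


E[X] = C(334, 7) · 5^{1 − 21} = 86359460961576 · 5^{−20} = 86359460961576/95367431640625.
As a reduced fraction: E[X] = 86359460961576/95367431640625 ≈ 0.9055446.
Is E[X] < 1? YES.
Since E[X] < 1, there exists a 5-coloring of K_{334} with no monochromatic K_7; hence R_5(7) > 334.

E[X] = 86359460961576/95367431640625 ≈ 0.9055446; E[X] < 1, so R_5(7) > 334.


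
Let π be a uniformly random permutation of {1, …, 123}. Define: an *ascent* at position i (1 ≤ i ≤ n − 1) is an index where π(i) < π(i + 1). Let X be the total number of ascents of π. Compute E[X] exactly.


Write X = Σ X_I over i = 1, …, 122, with X_I the indicator of one ascent.
There are 122 indicators.
For each fixed i, the pair (π(i), π(i+1)) is a uniformly random ordered pair of distinct values from {1, …, 123}; by symmetry P[π(i) < π(i+1)] = 1/2.
By linearity: E[X] = 122 · (1/2) = (123 − 1) · (1/2) = 61 ≈ 61.0000.

E[X] = 61 = 61.0000.


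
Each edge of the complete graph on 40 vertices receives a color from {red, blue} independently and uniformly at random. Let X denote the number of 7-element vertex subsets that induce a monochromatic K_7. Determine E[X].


Let X = Σ_S X_S over the C(40, 7) = 18643560 subsets S of size 7, where X_S = 1 if the K_7 on S is monochromatic.
For a fixed S, the K_7 on S has C(7, 2) = 21 edges. P[all 21 edges red] = (1/2)^21, and likewise for blue, so P[monochromatic] = 2·(1/2)^21 = 2^{1 − 21} = 1/1048576.
By linearity of expectation: E[X] = C(40, 7) · 2^{1 − 21} = 18643560 · 1/1048576 = 2330445/131072.
Numerically: E[X] ≈ 17.7799.

E[X] = C(40,7)·2^(1−C(7,2)) = 2330445/131072 ≈ 17.7799.


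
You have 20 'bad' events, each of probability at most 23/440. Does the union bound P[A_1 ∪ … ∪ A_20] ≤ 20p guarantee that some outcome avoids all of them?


Union bound: P[∪_{i=1}^{20} A_i] ≤ Σ_i P[A_i] ≤ 20·p = 20·(23/440) = 23/22.
Numerically: 23/22 ≈ 1.045455.
Is 23/22 < 1? NO.
Since the bound 23/22 is ≥ 1, the union bound is uninformative here; it does NOT by itself certify existence.

20·p = 23/22 ≈ 1.045455; existence NOT certified by the union bound.


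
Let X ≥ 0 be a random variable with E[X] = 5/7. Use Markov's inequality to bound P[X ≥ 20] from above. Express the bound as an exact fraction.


μ = E[X] = 5/7, a = 20.
Markov: P[X ≥ 20] ≤ μ/a = (5/7)/20 = 1/28.
Numerically: ≈ 0.03571.
(Since a = 20 > μ = 0.71429, the bound 1/28 is < 1 and informative.)

P[X ≥ 20] ≤ 1/28 ≈ 0.03571.


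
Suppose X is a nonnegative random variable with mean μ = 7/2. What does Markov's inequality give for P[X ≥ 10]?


μ = E[X] = 7/2, a = 10.
Markov: P[X ≥ 10] ≤ μ/a = (7/2)/10 = 7/20.
Numerically: ≈ 0.350000.
(Since a = 10 > μ = 3.500000, the bound 7/20 is < 1 and informative.)

P[X ≥ 10] ≤ 7/20 ≈ 0.350000.


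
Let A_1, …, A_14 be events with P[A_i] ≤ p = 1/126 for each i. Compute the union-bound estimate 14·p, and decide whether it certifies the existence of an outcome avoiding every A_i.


Union bound: P[∪_{i=1}^{14} A_i] ≤ Σ_i P[A_i] ≤ 14·p = 14·(1/126) = 1/9.
Numerically: 1/9 ≈ 0.1111111.
Is 1/9 < 1? YES.
Since P[∪ A_i] ≤ 1/9 < 1, the complement has P[∩ A_i^c] ≥ 1 − 1/9 = 8/9 > 0, so some outcome avoids every A_i.

14·p = 1/9 ≈ 0.1111111; existence CERTIFIED by the union bound.


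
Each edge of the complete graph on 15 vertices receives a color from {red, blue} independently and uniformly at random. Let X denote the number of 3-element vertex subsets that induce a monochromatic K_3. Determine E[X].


Let X = Σ_S X_S over the C(15, 3) = 455 subsets S of size 3, where X_S = 1 if the K_3 on S is monochromatic.
For a fixed S, the K_3 on S has C(3, 2) = 3 edges. P[all 3 edges red] = (1/2)^3, and likewise for blue, so P[monochromatic] = 2·(1/2)^3 = 2^{1 − 3} = 1/4.
By linearity: E[X] = C(15, 3) · 2^{1 − 3} = 455 · 1/4 = 455/4.
Numerically: E[X] ≈ 113.750.

E[X] = C(15,3)·2^(1−C(3,2)) = 455/4 ≈ 113.750.


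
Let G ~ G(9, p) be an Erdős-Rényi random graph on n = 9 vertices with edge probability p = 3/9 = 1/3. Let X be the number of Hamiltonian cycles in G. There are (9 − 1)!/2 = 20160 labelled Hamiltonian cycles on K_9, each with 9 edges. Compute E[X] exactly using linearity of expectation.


K_9 has (9 − 1)!/2 = 20160 labelled Hamiltonian cycles.
For each such Hamiltonian cycle H, let X_H = 1 if all 9 edges of H are present in G. Then P[X_H = 1] = p^{9} = (1/3)^{9} = 1/19683.
By linearity: E[X] = Σ_H E[X_H] = 20160 · p^{9} = 20160 · 1/19683 = 2240/2187.
Numerically: E[X] ≈ 1.024.

E[X] = 20160 · (1/3)^{9} = 2240/2187 ≈ 1.024.


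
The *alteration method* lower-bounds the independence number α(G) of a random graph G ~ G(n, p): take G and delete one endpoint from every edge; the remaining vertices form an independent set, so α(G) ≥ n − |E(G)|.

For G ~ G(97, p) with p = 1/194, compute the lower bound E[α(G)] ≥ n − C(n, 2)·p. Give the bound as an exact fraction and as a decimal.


E[|E(G)|] = C(97, 2)·p = 4656 · (1/194) = 24.
E[α(G)] ≥ n − E[|E(G)|] = 97 − 24 = 73.
Numerically: ≈ 73.000000.
(This is only a lower bound; the true E[α(G)] may be larger.)

E[α(G)] ≥ 73 ≈ 73.000000.


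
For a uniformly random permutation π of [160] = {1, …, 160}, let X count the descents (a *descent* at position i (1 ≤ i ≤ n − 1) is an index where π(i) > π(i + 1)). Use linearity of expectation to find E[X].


Write X = Σ X_I over i = 1, …, 159, with X_I the indicator of one descent.
There are 159 indicators.
For each fixed i, the pair (π(i), π(i+1)) is a uniformly random ordered pair of distinct values from {1, …, 160}; by symmetry P[π(i) > π(i+1)] = 1/2.
By linearity: E[X] = 159 · (1/2) = (160 − 1) · (1/2) = 159/2 ≈ 79.5000.

E[X] = 159/2 = 79.5000.


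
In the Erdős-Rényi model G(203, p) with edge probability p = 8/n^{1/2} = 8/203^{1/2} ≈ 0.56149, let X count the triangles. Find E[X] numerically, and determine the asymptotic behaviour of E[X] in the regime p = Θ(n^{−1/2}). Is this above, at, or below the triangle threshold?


Number of potential triangles: C(203, 3) = 1373701.
Each occurs with probability p³ ≈ (0.56149)³ ≈ 1.7702145e-01.
By linearity: E[X] = C(203, 3)·p³ ≈ 1373701 · 1.7702145e-01 ≈ 243174.54867.
Since α = 1/2 < 1, p = c/n^{1/2} ≫ 1/n is above the triangle threshold p ~ 1/n. Asymptotically E[X] ~ (c³/6)·n^{3(1−α)} = (8³/6)·n^{1.5} → ∞; triangles are abundant w.h.p.

E[X] ≈ 243174.54867; in regime p = Θ(1/n^{1/2}) E[X] diverges (above the triangle threshold p ~ 1/n).


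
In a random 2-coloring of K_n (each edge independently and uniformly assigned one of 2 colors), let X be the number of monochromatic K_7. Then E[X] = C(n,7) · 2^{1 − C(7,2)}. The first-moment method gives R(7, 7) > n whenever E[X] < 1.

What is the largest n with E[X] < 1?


We need C(n, 7) · 2^{1 − 21} < 1, i.e. C(n, 7) < 2^{21 − 1} = 1048576.
Check values of n near the boundary:
  n = 24: C(24, 7) = 346104; 346104 < 1048576? YES
  n = 25: C(25, 7) = 480700; 480700 < 1048576? YES
  n = 26: C(26, 7) = 657800; 657800 < 1048576? YES
  n = 27: C(27, 7) = 888030; 888030 < 1048576? YES
  n = 28: C(28, 7) = 1184040; 1184040 < 1048576? NO
The largest n with C(n, 7) < 1048576 is n = 27 (where E[X] = 444015/524288 ≈ 0.847). Hence R(7, 7) > 27, i.e. R(7, 7) ≥ 28.

Largest n = 27; hence R(7, 7) > 27.


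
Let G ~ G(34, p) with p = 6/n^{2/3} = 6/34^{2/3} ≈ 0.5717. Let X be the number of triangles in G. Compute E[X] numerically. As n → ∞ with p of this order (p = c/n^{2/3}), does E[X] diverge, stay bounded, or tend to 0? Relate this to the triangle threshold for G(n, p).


Number of potential triangles: C(34, 3) = 5984.
Each occurs with probability p³ ≈ (0.5717)³ ≈ 1.8685121e-01.
By linearity: E[X] = C(34, 3)·p³ ≈ 5984 · 1.8685121e-01 ≈ 1118.11765.
Since α = 2/3 < 1, p = c/n^{2/3} ≫ 1/n is above the triangle threshold p ~ 1/n. Asymptotically E[X] ~ (c³/6)·n^{3(1−α)} = (6³/6)·n^{1} → ∞; triangles are abundant w.h.p.

E[X] ≈ 1118.11765; in regime p = Θ(1/n^{2/3}) E[X] diverges (above the triangle threshold p ~ 1/n).


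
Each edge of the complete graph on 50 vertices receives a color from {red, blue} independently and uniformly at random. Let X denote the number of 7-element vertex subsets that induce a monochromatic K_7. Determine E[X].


Let X = Σ_S X_S over the C(50, 7) = 99884400 subsets S of size 7, where X_S = 1 if the K_7 on S is monochromatic.
For a fixed S, the K_7 on S has C(7, 2) = 21 edges. P[all 21 edges red] = (1/2)^21, and likewise for blue, so P[monochromatic] = 2·(1/2)^21 = 2^{1 − 21} = 1/1048576.
By linearity of expectation: E[X] = C(50, 7) · 2^{1 − 21} = 99884400 · 1/1048576 = 6242775/65536.
Numerically: E[X] ≈ 95.257187.

E[X] = C(50,7)·2^(1−C(7,2)) = 6242775/65536 ≈ 95.257187.


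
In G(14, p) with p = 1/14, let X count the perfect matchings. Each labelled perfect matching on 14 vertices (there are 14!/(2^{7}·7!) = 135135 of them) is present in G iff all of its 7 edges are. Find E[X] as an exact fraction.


K_14 has 14!/(2^{7}·7!) = 135135 labelled perfect matchings.
For each such perfect matching H, let X_H = 1 if all 7 edges of H are present in G. Then P[X_H = 1] = p^{7} = (1/14)^{7} = 1/105413504.
Summing the indicators: E[X] = Σ_H E[X_H] = 135135 · p^{7} = 135135 · 1/105413504 = 19305/15059072.
Numerically: E[X] ≈ 0.00128195.

E[X] = 135135 · (1/14)^{7} = 19305/15059072 ≈ 0.00128195.


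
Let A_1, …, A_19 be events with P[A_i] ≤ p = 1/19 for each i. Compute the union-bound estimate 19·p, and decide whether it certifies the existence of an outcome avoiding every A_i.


Union bound: P[∪_{i=1}^{19} A_i] ≤ Σ_i P[A_i] ≤ 19·p = 19·(1/19) = 1.
Numerically: 1 ≈ 1.0000.
Is 1 < 1? NO.
Since the bound 1 is ≥ 1, the union bound is uninformative here; it does NOT by itself certify existence.

19·p = 1 ≈ 1.0000; existence NOT certified by the union bound.


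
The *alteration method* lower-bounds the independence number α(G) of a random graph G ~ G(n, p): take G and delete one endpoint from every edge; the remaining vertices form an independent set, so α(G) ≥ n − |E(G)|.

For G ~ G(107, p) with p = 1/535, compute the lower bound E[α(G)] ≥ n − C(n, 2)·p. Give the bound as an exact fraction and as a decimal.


E[|E(G)|] = C(107, 2)·p = 5671 · (1/535) = 53/5.
E[α(G)] ≥ n − E[|E(G)|] = 107 − 53/5 = 482/5.
Numerically: ≈ 96.400.
(This is only a lower bound; the true E[α(G)] may be larger.)

E[α(G)] ≥ 482/5 ≈ 96.400.


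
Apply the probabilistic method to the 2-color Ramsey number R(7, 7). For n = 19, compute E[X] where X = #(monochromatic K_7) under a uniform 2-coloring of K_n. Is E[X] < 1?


E[X] = C(19, 7) · 2^{1 − 21} = 50388 · 2^{−20} = 50388/1048576.
As a reduced fraction: E[X] = 12597/262144 ≈ 0.04805.
Is E[X] < 1? YES.
Since E[X] < 1, there exists a 2-coloring of K_{19} with no monochromatic K_7; hence R(7, 7) > 19.

E[X] = 12597/262144 ≈ 0.04805; E[X] < 1, so R(7, 7) > 19.


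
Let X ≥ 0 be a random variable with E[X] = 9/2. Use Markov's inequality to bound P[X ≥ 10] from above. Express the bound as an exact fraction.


μ = E[X] = 9/2, a = 10.
Markov: P[X ≥ 10] ≤ μ/a = (9/2)/10 = 9/20.
Numerically: ≈ 0.4500.
(Since a = 10 > μ = 4.5000, the bound 9/20 is < 1 and informative.)

P[X ≥ 10] ≤ 9/20 ≈ 0.4500.


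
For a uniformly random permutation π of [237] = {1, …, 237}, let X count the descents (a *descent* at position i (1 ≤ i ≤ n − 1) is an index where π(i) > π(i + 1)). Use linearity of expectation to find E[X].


Write X = Σ X_I over i = 1, …, 236, with X_I the indicator of one descent.
There are 236 indicators.
For each fixed i, the pair (π(i), π(i+1)) is a uniformly random ordered pair of distinct values from {1, …, 237}; by symmetry P[π(i) > π(i+1)] = 1/2.
By linearity: E[X] = 236 · (1/2) = (237 − 1) · (1/2) = 118 ≈ 118.0000.

E[X] = 118 = 118.0000.


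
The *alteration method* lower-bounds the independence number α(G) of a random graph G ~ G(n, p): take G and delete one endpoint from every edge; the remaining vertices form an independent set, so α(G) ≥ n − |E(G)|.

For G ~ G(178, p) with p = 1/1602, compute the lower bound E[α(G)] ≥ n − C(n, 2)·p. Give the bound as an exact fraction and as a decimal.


E[|E(G)|] = C(178, 2)·p = 15753 · (1/1602) = 59/6.
E[α(G)] ≥ n − E[|E(G)|] = 178 − 59/6 = 1009/6.
Numerically: ≈ 168.16667.
(This is only a lower bound; the true E[α(G)] may be larger.)

E[α(G)] ≥ 1009/6 ≈ 168.16667.


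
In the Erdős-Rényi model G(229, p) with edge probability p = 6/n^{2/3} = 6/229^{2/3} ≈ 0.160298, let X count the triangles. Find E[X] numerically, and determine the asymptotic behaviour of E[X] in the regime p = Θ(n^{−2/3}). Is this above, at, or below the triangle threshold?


Number of potential triangles: C(229, 3) = 1975354.
Each occurs with probability p³ ≈ (0.160298)³ ≈ 4.11891459e-03.
By linearity: E[X] = C(229, 3)·p³ ≈ 1975354 · 4.11891459e-03 ≈ 8136.314410.
Since α = 2/3 < 1, p = c/n^{2/3} ≫ 1/n is above the triangle threshold p ~ 1/n. Asymptotically E[X] ~ (c³/6)·n^{3(1−α)} = (6³/6)·n^{1} → ∞; triangles are abundant w.h.p.

E[X] ≈ 8136.314410; in regime p = Θ(1/n^{2/3}) E[X] diverges (above the triangle threshold p ~ 1/n).


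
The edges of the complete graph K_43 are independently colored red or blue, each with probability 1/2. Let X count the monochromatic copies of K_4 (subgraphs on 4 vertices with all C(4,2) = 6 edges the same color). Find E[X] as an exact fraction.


Let X = Σ_S X_S over the C(43, 4) = 123410 subsets S of size 4, where X_S = 1 if the K_4 on S is monochromatic.
For a fixed S, the K_4 on S has C(4, 2) = 6 edges. P[all 6 edges red] = (1/2)^6, and likewise for blue, so P[monochromatic] = 2·(1/2)^6 = 2^{1 − 6} = 1/32.
By linearity of expectation: E[X] = C(43, 4) · 2^{1 − 6} = 123410 · 1/32 = 61705/16.
Numerically: E[X] ≈ 3856.562.

E[X] = C(43,4)·2^(1−C(4,2)) = 61705/16 ≈ 3856.562.


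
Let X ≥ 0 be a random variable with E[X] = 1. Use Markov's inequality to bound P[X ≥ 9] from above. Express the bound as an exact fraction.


μ = E[X] = 1, a = 9.
Markov: P[X ≥ 9] ≤ μ/a = (1)/9 = 1/9.
Numerically: ≈ 0.11111.
(Since a = 9 > μ = 1.00000, the bound 1/9 is < 1 and informative.)

P[X ≥ 9] ≤ 1/9 ≈ 0.11111.


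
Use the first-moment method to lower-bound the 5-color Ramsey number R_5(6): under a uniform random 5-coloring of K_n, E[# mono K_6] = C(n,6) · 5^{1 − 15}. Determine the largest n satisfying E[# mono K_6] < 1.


We need C(n, 6) · 5^{1 − 15} < 1, i.e. C(n, 6) < 5^{15 − 1} = 6103515625.
Check values of n near the boundary:
  n = 127: C(127, 6) = 5169379425; 5169379425 < 6103515625? YES
  n = 128: C(128, 6) = 5423611200; 5423611200 < 6103515625? YES
  n = 129: C(129, 6) = 5688177600; 5688177600 < 6103515625? YES
  n = 130: C(130, 6) = 5963412000; 5963412000 < 6103515625? YES
  n = 131: C(131, 6) = 6249655776; 6249655776 < 6103515625? NO
The largest n with C(n, 6) < 6103515625 is n = 130 (where E[X] = 47707296/48828125 ≈ 0.977045). Hence R_5(6) > 130, i.e. R_5(6) ≥ 131.

Largest n = 130; hence R_5(6) > 130.


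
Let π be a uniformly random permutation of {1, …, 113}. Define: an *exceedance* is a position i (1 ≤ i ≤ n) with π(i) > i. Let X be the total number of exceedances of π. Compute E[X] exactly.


Write X = Σ_{i=1}^{113} X_i, where X_i = 1_{π(i) > i}.
For each fixed i, π(i) is uniform over {1, …, 113} (marginal of a uniform permutation), so P[π(i) > i] = (n − i)/n. Summing: Σ_{i=1}^{113} (n − i)/n = (0 + 1 + … + 112)/113 = 113(113 − 1)/(2·113) = (113 − 1)/2.
Hence E[X] = Σ_{i=1}^{113} (113 − i)/113 = 56 ≈ 56.000.

E[X] = 56 = 56.000.


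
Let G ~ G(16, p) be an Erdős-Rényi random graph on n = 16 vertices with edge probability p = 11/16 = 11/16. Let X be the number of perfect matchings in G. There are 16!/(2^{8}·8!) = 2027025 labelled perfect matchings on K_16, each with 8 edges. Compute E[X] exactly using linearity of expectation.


K_16 has 16!/(2^{8}·8!) = 2027025 labelled perfect matchings.
For each such perfect matching H, let X_H = 1 if all 8 edges of H are present in G. Then P[X_H = 1] = p^{8} = (11/16)^{8} = 214358881/4294967296.
By linearity: E[X] = Σ_H E[X_H] = 2027025 · p^{8} = 2027025 · 214358881/4294967296 = 434510810759025/4294967296.
Numerically: E[X] ≈ 101167.

E[X] = 2027025 · (11/16)^{8} = 434510810759025/4294967296 ≈ 101167.


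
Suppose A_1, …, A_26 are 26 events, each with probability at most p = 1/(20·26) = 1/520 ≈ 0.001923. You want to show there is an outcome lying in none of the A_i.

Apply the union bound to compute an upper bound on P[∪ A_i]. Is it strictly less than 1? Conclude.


Union bound: P[∪_{i=1}^{26} A_i] ≤ Σ_i P[A_i] ≤ 26·p = 26·(1/520) = 1/20.
Numerically: 1/20 ≈ 0.050000.
Is 1/20 < 1? YES.
Since P[∪ A_i] ≤ 1/20 < 1, the complement has P[∩ A_i^c] ≥ 1 − 1/20 = 19/20 > 0, so some outcome avoids every A_i.

26·p = 1/20 ≈ 0.050000; existence CERTIFIED by the union bound.


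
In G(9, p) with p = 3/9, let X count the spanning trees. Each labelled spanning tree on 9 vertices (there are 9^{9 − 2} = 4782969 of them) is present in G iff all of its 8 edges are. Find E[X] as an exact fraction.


K_9 has 9^{9 − 2} = 4782969 labelled spanning trees.
For each such spanning tree H, let X_H = 1 if all 8 edges of H are present in G. Then P[X_H = 1] = p^{8} = (1/3)^{8} = 1/6561.
Summing the indicators: E[X] = Σ_H E[X_H] = 4782969 · p^{8} = 4782969 · 1/6561 = 729.
Numerically: E[X] ≈ 729.

E[X] = 4782969 · (1/3)^{8} = 729 ≈ 729.


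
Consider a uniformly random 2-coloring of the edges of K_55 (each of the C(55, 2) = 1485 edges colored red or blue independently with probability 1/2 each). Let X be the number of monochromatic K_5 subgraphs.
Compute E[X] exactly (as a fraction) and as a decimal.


Let X = Σ_S X_S over the C(55, 5) = 3478761 subsets S of size 5, where X_S = 1 if the K_5 on S is monochromatic.
For a fixed S, the K_5 on S has C(5, 2) = 10 edges. P[all 10 edges red] = (1/2)^10, and likewise for blue, so P[monochromatic] = 2·(1/2)^10 = 2^{1 − 10} = 1/512.
Summing: E[X] = C(55, 5) · 2^{1 − 10} = 3478761 · 1/512 = 3478761/512.
Numerically: E[X] ≈ 6794.45508.

E[X] = C(55,5)·2^(1−C(5,2)) = 3478761/512 ≈ 6794.45508.


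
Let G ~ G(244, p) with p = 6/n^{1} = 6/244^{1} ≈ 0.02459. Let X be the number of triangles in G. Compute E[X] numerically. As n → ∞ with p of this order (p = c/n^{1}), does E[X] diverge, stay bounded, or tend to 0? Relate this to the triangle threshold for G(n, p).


Number of potential triangles: C(244, 3) = 2391444.
Each occurs with probability p³ ≈ (0.02459)³ ≈ 1.486909e-05.
By linearity: E[X] = C(244, 3)·p³ ≈ 2391444 · 1.486909e-05 ≈ 35.5586.
Here α = 1, so p = 6/n is exactly at the triangle threshold p ~ 1/n. Asymptotically E[X] → c³/6 = 6³/6 = 36 ≈ 36.0000, a bounded constant. In this regime the triangle count is asymptotically Poisson(c³/6).

E[X] ≈ 35.5586; in regime p = Θ(1/n^{1}) E[X] stays bounded (at the triangle threshold p ~ 1/n).


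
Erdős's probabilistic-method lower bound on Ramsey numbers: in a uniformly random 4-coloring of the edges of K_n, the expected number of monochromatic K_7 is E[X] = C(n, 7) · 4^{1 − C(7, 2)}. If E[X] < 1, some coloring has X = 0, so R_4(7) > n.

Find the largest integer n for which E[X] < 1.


We need C(n, 7) · 4^{1 − 21} < 1, i.e. C(n, 7) < 4^{21 − 1} = 1099511627776.
Check values of n near the boundary:
  n = 177: C(177, 7) = 957664425960; 957664425960 < 1099511627776? YES
  n = 178: C(178, 7) = 996867063280; 996867063280 < 1099511627776? YES
  n = 179: C(179, 7) = 1037437234460; 1037437234460 < 1099511627776? YES
  n = 180: C(180, 7) = 1079414463600; 1079414463600 < 1099511627776? YES
  n = 181: C(181, 7) = 1122839183400; 1122839183400 < 1099511627776? NO
  n = 182: C(182, 7) = 1167752750736; 1167752750736 < 1099511627776? NO
The largest n with C(n, 7) < 1099511627776 is n = 180 (where E[X] = 67463403975/68719476736 ≈ 0.9817). Hence R_4(7) > 180, i.e. R_4(7) ≥ 181.

Largest n = 180; hence R_4(7) > 180.


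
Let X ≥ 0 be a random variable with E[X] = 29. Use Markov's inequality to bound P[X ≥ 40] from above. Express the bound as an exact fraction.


μ = E[X] = 29, a = 40.
Markov: P[X ≥ 40] ≤ μ/a = (29)/40 = 29/40.
Numerically: ≈ 0.72500.
(Since a = 40 > μ = 29.00000, the bound 29/40 is < 1 and informative.)

P[X ≥ 40] ≤ 29/40 ≈ 0.72500.


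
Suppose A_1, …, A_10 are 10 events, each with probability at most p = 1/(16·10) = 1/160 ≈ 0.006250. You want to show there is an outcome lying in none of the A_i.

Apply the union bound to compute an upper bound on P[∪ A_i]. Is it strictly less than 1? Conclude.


Union bound: P[∪_{i=1}^{10} A_i] ≤ Σ_i P[A_i] ≤ 10·p = 10·(1/160) = 1/16.
Numerically: 1/16 ≈ 0.062500.
Is 1/16 < 1? YES.
Since P[∪ A_i] ≤ 1/16 < 1, the complement has P[∩ A_i^c] ≥ 1 − 1/16 = 15/16 > 0, so some outcome avoids every A_i.

10·p = 1/16 ≈ 0.062500; existence CERTIFIED by the union bound.


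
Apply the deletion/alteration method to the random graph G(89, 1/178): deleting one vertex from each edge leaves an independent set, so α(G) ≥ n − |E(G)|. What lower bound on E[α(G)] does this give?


E[|E(G)|] = C(89, 2)·p = 3916 · (1/178) = 22.
E[α(G)] ≥ n − E[|E(G)|] = 89 − 22 = 67.
Numerically: ≈ 67.000000.
(This is only a lower bound; the true E[α(G)] may be larger.)

E[α(G)] ≥ 67 ≈ 67.000000.


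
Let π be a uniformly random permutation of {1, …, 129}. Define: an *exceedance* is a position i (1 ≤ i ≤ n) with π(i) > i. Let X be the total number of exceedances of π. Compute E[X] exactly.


Write X = Σ_{i=1}^{129} X_i, where X_i = 1_{π(i) > i}.
For each fixed i, π(i) is uniform over {1, …, 129} (marginal of a uniform permutation), so P[π(i) > i] = (n − i)/n. Summing: Σ_{i=1}^{129} (n − i)/n = (0 + 1 + … + 128)/129 = 129(129 − 1)/(2·129) = (129 − 1)/2.
Hence E[X] = Σ_{i=1}^{129} (129 − i)/129 = 64 ≈ 64.00000.

E[X] = 64 = 64.00000.
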